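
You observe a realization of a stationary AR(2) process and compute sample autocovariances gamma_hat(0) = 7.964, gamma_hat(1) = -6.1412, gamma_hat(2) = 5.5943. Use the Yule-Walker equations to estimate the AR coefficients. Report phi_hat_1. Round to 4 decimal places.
\hat\phi_{1} = -0.5660

The Yule-Walker equations for an AR(p) process read, in matrix form,
  Gamma_p phi = r_p,   with   (Gamma_p)_{ij} = gamma(|i - j|),
                       (r_p)_i = gamma(i),   i,j = 1..p.
Substitute the sample gammas (Toeplitz matrix and right-hand side of size 2):
  Gamma_p = [[7.964, -6.1412], [-6.1412, 7.964]]
  r_p     = [-6.1412, 5.5943]
Written out:
  7.964 phi_1 - 6.1412 phi_2 = -6.1412
  -6.1412 phi_1 + 7.964 phi_2 = 5.5943
Solve by Cramer's rule:
  det = gamma(0)^2 - gamma(1)^2 = (7.964)^2 - (-6.1412)^2 = 63.425296 - 37.71433744 = 25.71095856
  phi_hat_1 = [gamma(1) gamma(0) - gamma(1) gamma(2)] / det = [(-6.1412)(7.964) - (-6.1412)(5.5943)] / 25.71095856 = -14.55280164 / 25.71095856 = -0.566
  phi_hat_2 = [gamma(0) gamma(2) - gamma(1)^2] / det = [(7.964)(5.5943) - (-6.1412)^2] / 25.71095856 = 6.83866776 / 25.71095856 = 0.266
So phi_hat = [-0.5660, 0.2660].
Therefore phi_hat_1 = -0.5660.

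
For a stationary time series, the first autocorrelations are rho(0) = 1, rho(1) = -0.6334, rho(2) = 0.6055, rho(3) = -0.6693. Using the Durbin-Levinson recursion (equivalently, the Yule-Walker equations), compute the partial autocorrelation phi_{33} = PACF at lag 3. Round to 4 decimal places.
\phi_{33} = -0.3790

The PACF at lag k is phi_{kk}, the last component of the solution
to the Yule-Walker system G_k phi = r_k where
  (G_k)_{ij} = rho(|i - j|), (r_k)_i = rho(i), i,j = 1..k.
Equivalently, Durbin-Levinson gives phi_{kk} iteratively:
  phi_{11} = rho(1)
  phi_{kk} = [rho(k) - sum_{j=1..k-1} phi_{k-1,j} rho(k-j)]
            / [1 - sum_{j=1..k-1} phi_{k-1,j} rho(j)],
  phi_{k,j} = phi_{k-1,j} - phi_{kk} phi_{k-1,k-j},  j = 1..k-1.
Step k = 1:
  phi_11 = rho(1) = -0.6334.
Step k = 2:
  phi_22 = [rho(2) - phi_11 rho(1)] / [1 - phi_11 rho(1)] = [0.6055 - (-0.6334)(-0.6334)] / [1 - (-0.6334)(-0.6334)]
         = 0.20430444 / 0.59880444 = 0.341187.
  Update: phi_21 = phi_11 - phi_22 phi_11 = -0.6334 - (0.341187)(-0.6334) = -0.417292.
Step k = 3:
  phi_33 = [rho(3) - phi_21 rho(2) - phi_22 rho(1)] / [1 - phi_21 rho(1) - phi_22 rho(2)]
    numerator   = -0.6693 - (-0.417292)(0.6055) - (0.341187)(-0.6334) = -0.20052169
    denominator = 1 - (-0.417292)(-0.6334) - (0.341187)(0.6055) = 0.52909837
  phi_33 = -0.20052169 / 0.52909837 = -0.379.
Therefore phi_{33} = -0.3790.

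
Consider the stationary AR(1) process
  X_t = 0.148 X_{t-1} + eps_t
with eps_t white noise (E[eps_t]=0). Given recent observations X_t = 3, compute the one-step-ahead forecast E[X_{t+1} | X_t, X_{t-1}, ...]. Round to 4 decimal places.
E[X_{t+1} \mid \mathcal F_t] = 0.4440

For an AR(p) model X_t = c + sum_i phi_i X_{t-i} + eps_t, the
one-step-ahead conditional mean is
  E[X_{t+1} | X_t, ...] = c + sum_i phi_i X_{t+1-i}.
Substitute known values:
  E[X_{t+1} | ...] = (0.148) * (3)
                   = 0.4440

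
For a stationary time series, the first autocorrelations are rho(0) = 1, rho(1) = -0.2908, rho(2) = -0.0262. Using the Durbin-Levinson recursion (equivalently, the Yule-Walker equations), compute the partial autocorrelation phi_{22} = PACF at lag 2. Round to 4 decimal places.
\phi_{22} = -0.1210

The PACF at lag k is phi_{kk}, the last component of the solution
to the Yule-Walker system G_k phi = r_k where
  (G_k)_{ij} = rho(|i - j|), (r_k)_i = rho(i), i,j = 1..k.
Equivalently, Durbin-Levinson gives phi_{kk} iteratively:
  phi_{11} = rho(1)
  phi_{kk} = [rho(k) - sum_{j=1..k-1} phi_{k-1,j} rho(k-j)]
            / [1 - sum_{j=1..k-1} phi_{k-1,j} rho(j)],
  phi_{k,j} = phi_{k-1,j} - phi_{kk} phi_{k-1,k-j},  j = 1..k-1.
Step k = 1:
  phi_11 = rho(1) = -0.2908.
Step k = 2:
  phi_22 = [rho(2) - phi_11 rho(1)] / [1 - phi_11 rho(1)] = [-0.0262 - (-0.2908)(-0.2908)] / [1 - (-0.2908)(-0.2908)]
         = -0.11076464 / 0.91543536 = -0.121.
Therefore phi_{22} = -0.1210.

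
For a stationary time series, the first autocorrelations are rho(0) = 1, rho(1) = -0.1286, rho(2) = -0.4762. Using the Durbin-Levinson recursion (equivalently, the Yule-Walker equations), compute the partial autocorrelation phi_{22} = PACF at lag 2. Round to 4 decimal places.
\phi_{22} = -0.5010

The PACF at lag k is phi_{kk}, the last component of the solution
to the Yule-Walker system G_k phi = r_k where
  (G_k)_{ij} = rho(|i - j|), (r_k)_i = rho(i), i,j = 1..k.
Equivalently, Durbin-Levinson gives phi_{kk} iteratively:
  phi_{11} = rho(1)
  phi_{kk} = [rho(k) - sum_{j=1..k-1} phi_{k-1,j} rho(k-j)]
            / [1 - sum_{j=1..k-1} phi_{k-1,j} rho(j)],
  phi_{k,j} = phi_{k-1,j} - phi_{kk} phi_{k-1,k-j},  j = 1..k-1.
Step k = 1:
  phi_11 = rho(1) = -0.1286.
Step k = 2:
  phi_22 = [rho(2) - phi_11 rho(1)] / [1 - phi_11 rho(1)] = [-0.4762 - (-0.1286)(-0.1286)] / [1 - (-0.1286)(-0.1286)]
         = -0.49273796 / 0.98346204 = -0.501.
Therefore phi_{22} = -0.5010.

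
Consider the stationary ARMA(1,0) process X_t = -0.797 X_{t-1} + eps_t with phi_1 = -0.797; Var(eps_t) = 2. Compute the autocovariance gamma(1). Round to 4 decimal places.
\gamma(1) = -4.3696

Multiply the model equation by X_{t-k} and take expectations. With theta_0 = psi_0 = 1 and psi_j the MA(infinity) weights, this gives
  gamma(k) - sum_i phi_i gamma(k-i) = c_k,
  c_k = sigma^2 * sum_{j=k..q} theta_j psi_{j-k}   (c_k = 0 for k > q),
using gamma(-m) = gamma(m).
Pure AR (q = 0): c_0 = sigma^2 = 2, c_k = 0 for k >= 1.
Equations for k = 0 and k = 1 (AR order 1):
  gamma(0) = phi_1 gamma(1) + c_0
  gamma(1) = phi_1 gamma(0) + c_1
Substituting the second into the first: gamma(0) (1 - phi_1^2) = c_0 + phi_1 c_1, so
  gamma(0) = c_0 / (1 - phi_1^2) = 2 / (1 - (-0.797)^2) = 2 / 0.364791 = 5.482591.
  gamma(1) = phi_1 gamma(0) = (-0.797)(5.482591) = -4.369625.
Therefore gamma(1) = -4.3696 (to 4 decimal places).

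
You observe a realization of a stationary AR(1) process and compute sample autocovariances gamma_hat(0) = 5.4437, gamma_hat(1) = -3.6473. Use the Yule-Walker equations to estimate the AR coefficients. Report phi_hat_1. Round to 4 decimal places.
\hat\phi_{1} = -0.6700

The Yule-Walker equations for an AR(p) process read, in matrix form,
  Gamma_p phi = r_p,   with   (Gamma_p)_{ij} = gamma(|i - j|),
                       (r_p)_i = gamma(i),   i,j = 1..p.
Substitute the sample gammas (Toeplitz matrix and right-hand side of size 1):
  Gamma_p = [[5.4437]]
  r_p     = [-3.6473]
With p = 1 this is the single equation gamma(0) phi_1 = gamma(1):
  phi_hat_1 = gamma(1) / gamma(0) = -3.6473 / 5.4437 = -0.6700.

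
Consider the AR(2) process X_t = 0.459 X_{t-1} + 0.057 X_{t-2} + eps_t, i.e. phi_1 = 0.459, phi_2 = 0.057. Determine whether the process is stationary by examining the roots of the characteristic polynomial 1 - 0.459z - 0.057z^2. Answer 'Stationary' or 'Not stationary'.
\text{Stationary}

The AR(p) characteristic polynomial is P(z) = 1 - 0.459z - 0.057z^2.
Stationarity requires all roots to lie outside the unit circle, i.e. |z| > 1 for every root.
Set 1 + (-0.459) z + (-0.057) z^2 = 0, i.e. a z^2 + b z + c = 0 with a = -0.057, b = -0.459, c = 1.
Discriminant D = b^2 - 4ac = (-0.459)^2 - 4*(-0.057)*1 = 0.210681 - (-0.228) = 0.438681.
D >= 0, so the roots are real: z = (-b +/- sqrt(D)) / (2a) = (0.459 +/- 0.66233) / (-0.114).
  z_1 = (0.459 + 0.66233) / (-0.114) = -9.8362,   |z_1| = 9.8362.
  z_2 = (0.459 - 0.66233) / (-0.114) = 1.7836,   |z_2| = 1.7836.
Moduli of all roots: 9.8362, 1.7836.
All moduli strictly greater than 1? Yes.
Verdict: Stationary.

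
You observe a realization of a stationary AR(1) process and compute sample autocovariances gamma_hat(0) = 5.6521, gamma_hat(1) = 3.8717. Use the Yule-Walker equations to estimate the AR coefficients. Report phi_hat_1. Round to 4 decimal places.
\hat\phi_{1} = 0.6850

The Yule-Walker equations for an AR(p) process read, in matrix form,
  Gamma_p phi = r_p,   with   (Gamma_p)_{ij} = gamma(|i - j|),
                       (r_p)_i = gamma(i),   i,j = 1..p.
Substitute the sample gammas (Toeplitz matrix and right-hand side of size 1):
  Gamma_p = [[5.6521]]
  r_p     = [3.8717]
With p = 1 this is the single equation gamma(0) phi_1 = gamma(1):
  phi_hat_1 = gamma(1) / gamma(0) = 3.8717 / 5.6521 = 0.6850.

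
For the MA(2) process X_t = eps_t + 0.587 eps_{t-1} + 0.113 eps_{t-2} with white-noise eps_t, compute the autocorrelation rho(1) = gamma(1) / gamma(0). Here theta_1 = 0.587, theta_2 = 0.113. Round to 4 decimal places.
\rho(1) = 0.4813

For an MA(q) process with theta_0 = 1, the autocovariance is
  gamma(k) = sigma^2 * sum_{i=0..q-k} theta_i * theta_{i+k},
and rho(k) = gamma(k) / gamma(0). Sigma^2 cancels.
  numerator   = (1)*(0.587) + (0.587)*(0.113) = 0.653331.
  denominator = (1)^2 + (0.587)^2 + (0.113)^2 = 1.357338.
  rho(1) = 0.653331 / 1.357338 = 0.4813.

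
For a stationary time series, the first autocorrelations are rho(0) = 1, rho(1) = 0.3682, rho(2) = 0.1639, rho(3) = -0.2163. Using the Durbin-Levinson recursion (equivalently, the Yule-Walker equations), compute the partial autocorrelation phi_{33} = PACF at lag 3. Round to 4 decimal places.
\phi_{33} = -0.3321

The PACF at lag k is phi_{kk}, the last component of the solution
to the Yule-Walker system G_k phi = r_k where
  (G_k)_{ij} = rho(|i - j|), (r_k)_i = rho(i), i,j = 1..k.
Equivalently, Durbin-Levinson gives phi_{kk} iteratively:
  phi_{11} = rho(1)
  phi_{kk} = [rho(k) - sum_{j=1..k-1} phi_{k-1,j} rho(k-j)]
            / [1 - sum_{j=1..k-1} phi_{k-1,j} rho(j)],
  phi_{k,j} = phi_{k-1,j} - phi_{kk} phi_{k-1,k-j},  j = 1..k-1.
Step k = 1:
  phi_11 = rho(1) = 0.3682.
Step k = 2:
  phi_22 = [rho(2) - phi_11 rho(1)] / [1 - phi_11 rho(1)] = [0.1639 - (0.3682)(0.3682)] / [1 - (0.3682)(0.3682)]
         = 0.02832876 / 0.86442876 = 0.032772.
  Update: phi_21 = phi_11 - phi_22 phi_11 = 0.3682 - (0.032772)(0.3682) = 0.356133.
Step k = 3:
  phi_33 = [rho(3) - phi_21 rho(2) - phi_22 rho(1)] / [1 - phi_21 rho(1) - phi_22 rho(2)]
    numerator   = -0.2163 - (0.356133)(0.1639) - (0.032772)(0.3682) = -0.2867368
    denominator = 1 - (0.356133)(0.3682) - (0.032772)(0.1639) = 0.86350038
  phi_33 = -0.2867368 / 0.86350038 = -0.3321.
Therefore phi_{33} = -0.3321.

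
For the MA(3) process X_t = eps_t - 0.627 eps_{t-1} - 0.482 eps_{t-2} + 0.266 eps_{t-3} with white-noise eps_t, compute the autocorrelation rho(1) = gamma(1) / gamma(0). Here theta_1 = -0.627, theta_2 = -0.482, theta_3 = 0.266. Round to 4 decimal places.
\rho(1) = -0.2671

For an MA(q) process with theta_0 = 1, the autocovariance is
  gamma(k) = sigma^2 * sum_{i=0..q-k} theta_i * theta_{i+k},
and rho(k) = gamma(k) / gamma(0). Sigma^2 cancels.
  numerator   = (1)*(-0.627) + (-0.627)*(-0.482) + (-0.482)*(0.266) = -0.452998.
  denominator = (1)^2 + (-0.627)^2 + (-0.482)^2 + (0.266)^2 = 1.696209.
  rho(1) = -0.452998 / 1.696209 = -0.2671.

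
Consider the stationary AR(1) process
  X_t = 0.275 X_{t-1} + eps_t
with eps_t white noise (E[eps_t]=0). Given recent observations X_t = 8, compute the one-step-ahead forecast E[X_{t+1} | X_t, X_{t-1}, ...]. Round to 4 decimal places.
E[X_{t+1} \mid \mathcal F_t] = 2.2000

For an AR(p) model X_t = c + sum_i phi_i X_{t-i} + eps_t, the
one-step-ahead conditional mean is
  E[X_{t+1} | X_t, ...] = c + sum_i phi_i X_{t+1-i}.
Substitute known values:
  E[X_{t+1} | ...] = (0.275) * (8)
                   = 2.2000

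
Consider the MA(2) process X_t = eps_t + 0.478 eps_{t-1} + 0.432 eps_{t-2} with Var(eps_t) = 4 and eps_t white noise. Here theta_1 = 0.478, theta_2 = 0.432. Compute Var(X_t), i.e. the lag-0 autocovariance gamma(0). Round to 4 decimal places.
\gamma(0) = 5.6604

For an MA(q) process X_t = eps_t + sum_i theta_i eps_{t-i} with
Var(eps_t) = sigma^2, the variance is
  gamma(0) = sigma^2 * (1 + sum_i theta_i^2).
  sum_i theta_i^2 = (0.478)^2 + (0.432)^2 = 0.228484 + 0.186624 = 0.415108.
  gamma(0) = 4 * (1 + 0.415108) = 4 * 1.415108 = 5.660432, which rounds to 5.6604.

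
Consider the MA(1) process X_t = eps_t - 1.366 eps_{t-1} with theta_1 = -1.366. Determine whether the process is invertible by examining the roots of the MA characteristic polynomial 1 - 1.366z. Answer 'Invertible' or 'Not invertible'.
\text{Not invertible}

The MA(q) characteristic polynomial is P(z) = 1 - 1.366z.
Invertibility requires all roots to lie outside the unit circle, i.e. |z| > 1 for every root.
This is linear in z: 1 + (-1.366) z = 0  =>  z = -1/(-1.366) = 0.732064,  |z| = 0.732064.
Moduli of all roots: 0.7321.
All moduli strictly greater than 1? No.
Verdict: Not invertible.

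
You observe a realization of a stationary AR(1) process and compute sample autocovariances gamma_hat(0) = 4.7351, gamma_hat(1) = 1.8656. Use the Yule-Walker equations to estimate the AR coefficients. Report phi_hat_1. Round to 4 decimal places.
\hat\phi_{1} = 0.3940

The Yule-Walker equations for an AR(p) process read, in matrix form,
  Gamma_p phi = r_p,   with   (Gamma_p)_{ij} = gamma(|i - j|),
                       (r_p)_i = gamma(i),   i,j = 1..p.
Substitute the sample gammas (Toeplitz matrix and right-hand side of size 1):
  Gamma_p = [[4.7351]]
  r_p     = [1.8656]
With p = 1 this is the single equation gamma(0) phi_1 = gamma(1):
  phi_hat_1 = gamma(1) / gamma(0) = 1.8656 / 4.7351 = 0.3940.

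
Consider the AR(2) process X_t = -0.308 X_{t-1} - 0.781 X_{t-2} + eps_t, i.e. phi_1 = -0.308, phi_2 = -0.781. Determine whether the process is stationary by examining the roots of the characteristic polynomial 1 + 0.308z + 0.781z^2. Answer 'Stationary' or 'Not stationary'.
\text{Stationary}

The AR(p) characteristic polynomial is P(z) = 1 + 0.308z + 0.781z^2.
Stationarity requires all roots to lie outside the unit circle, i.e. |z| > 1 for every root.
Set 1 + (0.308) z + (0.781) z^2 = 0, i.e. a z^2 + b z + c = 0 with a = 0.781, b = 0.308, c = 1.
Discriminant D = b^2 - 4ac = (0.308)^2 - 4*(0.781)*1 = 0.094864 - (3.124) = -3.029136.
D < 0, so the roots are the complex-conjugate pair z = (-b +/- i sqrt(-D)) / (2a) = -0.1972 +/- 1.1142i.
For a conjugate pair |z|^2 = z * conj(z) = (product of roots) = c/a = 1/(0.781) = 1.28041, so |z| = sqrt(1.28041) = 1.1316 for both roots.
Moduli of all roots: 1.1316, 1.1316.
All moduli strictly greater than 1? Yes.
Verdict: Stationary.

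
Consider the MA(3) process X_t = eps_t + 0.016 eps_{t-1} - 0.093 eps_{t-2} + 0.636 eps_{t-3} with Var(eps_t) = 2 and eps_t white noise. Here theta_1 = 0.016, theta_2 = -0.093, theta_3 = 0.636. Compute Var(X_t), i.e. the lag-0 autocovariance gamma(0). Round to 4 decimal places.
\gamma(0) = 2.8268

For an MA(q) process X_t = eps_t + sum_i theta_i eps_{t-i} with
Var(eps_t) = sigma^2, the variance is
  gamma(0) = sigma^2 * (1 + sum_i theta_i^2).
  sum_i theta_i^2 = (0.016)^2 + (-0.093)^2 + (0.636)^2 = 0.000256 + 0.008649 + 0.404496 = 0.413401.
  gamma(0) = 2 * (1 + 0.413401) = 2 * 1.413401 = 2.826802, which rounds to 2.8268.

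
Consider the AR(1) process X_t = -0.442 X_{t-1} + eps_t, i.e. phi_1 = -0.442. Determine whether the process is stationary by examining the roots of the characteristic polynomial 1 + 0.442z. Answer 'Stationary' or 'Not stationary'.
\text{Stationary}

The AR(p) characteristic polynomial is P(z) = 1 + 0.442z.
Stationarity requires all roots to lie outside the unit circle, i.e. |z| > 1 for every root.
This is linear in z: 1 + (0.442) z = 0  =>  z = -1/(0.442) = -2.262443,  |z| = 2.262443.
Moduli of all roots: 2.2624.
All moduli strictly greater than 1? Yes.
Verdict: Stationary.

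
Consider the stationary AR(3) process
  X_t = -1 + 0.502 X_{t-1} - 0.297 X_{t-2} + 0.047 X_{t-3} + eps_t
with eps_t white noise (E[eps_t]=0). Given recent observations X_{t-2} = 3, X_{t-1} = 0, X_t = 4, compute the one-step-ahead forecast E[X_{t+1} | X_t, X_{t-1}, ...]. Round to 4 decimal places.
E[X_{t+1} \mid \mathcal F_t] = 1.1490

For an AR(p) model X_t = c + sum_i phi_i X_{t-i} + eps_t, the
one-step-ahead conditional mean is
  E[X_{t+1} | X_t, ...] = c + sum_i phi_i X_{t+1-i}.
Substitute known values:
  E[X_{t+1} | ...] = -1 + (0.502) * (4) + (-0.297) * (0) + (0.047) * (3)
                   = 1.1490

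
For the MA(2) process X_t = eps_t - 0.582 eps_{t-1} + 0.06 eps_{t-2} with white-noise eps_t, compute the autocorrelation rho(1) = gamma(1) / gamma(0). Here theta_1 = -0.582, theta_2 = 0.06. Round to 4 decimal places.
\rho(1) = -0.4596

For an MA(q) process with theta_0 = 1, the autocovariance is
  gamma(k) = sigma^2 * sum_{i=0..q-k} theta_i * theta_{i+k},
and rho(k) = gamma(k) / gamma(0). Sigma^2 cancels.
  numerator   = (1)*(-0.582) + (-0.582)*(0.06) = -0.61692.
  denominator = (1)^2 + (-0.582)^2 + (0.06)^2 = 1.342324.
  rho(1) = -0.61692 / 1.342324 = -0.4596.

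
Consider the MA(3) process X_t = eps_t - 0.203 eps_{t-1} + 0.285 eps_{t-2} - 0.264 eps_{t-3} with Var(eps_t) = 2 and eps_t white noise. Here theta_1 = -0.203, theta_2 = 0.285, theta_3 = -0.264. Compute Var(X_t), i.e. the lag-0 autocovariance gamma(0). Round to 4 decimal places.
\gamma(0) = 2.3843

For an MA(q) process X_t = eps_t + sum_i theta_i eps_{t-i} with
Var(eps_t) = sigma^2, the variance is
  gamma(0) = sigma^2 * (1 + sum_i theta_i^2).
  sum_i theta_i^2 = (-0.203)^2 + (0.285)^2 + (-0.264)^2 = 0.041209 + 0.081225 + 0.069696 = 0.19213.
  gamma(0) = 2 * (1 + 0.19213) = 2 * 1.19213 = 2.38426, which rounds to 2.3843.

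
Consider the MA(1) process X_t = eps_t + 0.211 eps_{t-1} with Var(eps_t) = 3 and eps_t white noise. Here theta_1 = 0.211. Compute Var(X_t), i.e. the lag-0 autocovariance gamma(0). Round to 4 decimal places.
\gamma(0) = 3.1336

For an MA(q) process X_t = eps_t + sum_i theta_i eps_{t-i} with
Var(eps_t) = sigma^2, the variance is
  gamma(0) = sigma^2 * (1 + sum_i theta_i^2).
  sum_i theta_i^2 = (0.211)^2 = 0.044521.
  gamma(0) = 3 * (1 + 0.044521) = 3 * 1.044521 = 3.133563, which rounds to 3.1336.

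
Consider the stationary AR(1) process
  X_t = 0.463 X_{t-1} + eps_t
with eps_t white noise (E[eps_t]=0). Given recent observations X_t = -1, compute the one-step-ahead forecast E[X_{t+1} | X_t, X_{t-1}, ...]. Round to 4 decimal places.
E[X_{t+1} \mid \mathcal F_t] = -0.4630

For an AR(p) model X_t = c + sum_i phi_i X_{t-i} + eps_t, the
one-step-ahead conditional mean is
  E[X_{t+1} | X_t, ...] = c + sum_i phi_i X_{t+1-i}.
Substitute known values:
  E[X_{t+1} | ...] = (0.463) * (-1)
                   = -0.4630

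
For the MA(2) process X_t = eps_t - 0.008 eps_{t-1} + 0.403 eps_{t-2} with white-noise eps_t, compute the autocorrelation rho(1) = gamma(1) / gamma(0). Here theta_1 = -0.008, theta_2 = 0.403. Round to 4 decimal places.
\rho(1) = -0.0097

For an MA(q) process with theta_0 = 1, the autocovariance is
  gamma(k) = sigma^2 * sum_{i=0..q-k} theta_i * theta_{i+k},
and rho(k) = gamma(k) / gamma(0). Sigma^2 cancels.
  numerator   = (1)*(-0.008) + (-0.008)*(0.403) = -0.011224.
  denominator = (1)^2 + (-0.008)^2 + (0.403)^2 = 1.162473.
  rho(1) = -0.011224 / 1.162473 = -0.0097.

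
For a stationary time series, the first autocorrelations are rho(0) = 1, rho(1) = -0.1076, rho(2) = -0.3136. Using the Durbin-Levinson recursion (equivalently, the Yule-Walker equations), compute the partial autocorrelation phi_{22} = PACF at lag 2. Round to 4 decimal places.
\phi_{22} = -0.3290

The PACF at lag k is phi_{kk}, the last component of the solution
to the Yule-Walker system G_k phi = r_k where
  (G_k)_{ij} = rho(|i - j|), (r_k)_i = rho(i), i,j = 1..k.
Equivalently, Durbin-Levinson gives phi_{kk} iteratively:
  phi_{11} = rho(1)
  phi_{kk} = [rho(k) - sum_{j=1..k-1} phi_{k-1,j} rho(k-j)]
            / [1 - sum_{j=1..k-1} phi_{k-1,j} rho(j)],
  phi_{k,j} = phi_{k-1,j} - phi_{kk} phi_{k-1,k-j},  j = 1..k-1.
Step k = 1:
  phi_11 = rho(1) = -0.1076.
Step k = 2:
  phi_22 = [rho(2) - phi_11 rho(1)] / [1 - phi_11 rho(1)] = [-0.3136 - (-0.1076)(-0.1076)] / [1 - (-0.1076)(-0.1076)]
         = -0.32517776 / 0.98842224 = -0.329.
Therefore phi_{22} = -0.3290.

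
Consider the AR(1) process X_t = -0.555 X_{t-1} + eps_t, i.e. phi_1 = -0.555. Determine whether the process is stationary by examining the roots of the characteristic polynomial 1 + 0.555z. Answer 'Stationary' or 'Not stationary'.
\text{Stationary}

The AR(p) characteristic polynomial is P(z) = 1 + 0.555z.
Stationarity requires all roots to lie outside the unit circle, i.e. |z| > 1 for every root.
This is linear in z: 1 + (0.555) z = 0  =>  z = -1/(0.555) = -1.801802,  |z| = 1.801802.
Moduli of all roots: 1.8018.
All moduli strictly greater than 1? Yes.
Verdict: Stationary.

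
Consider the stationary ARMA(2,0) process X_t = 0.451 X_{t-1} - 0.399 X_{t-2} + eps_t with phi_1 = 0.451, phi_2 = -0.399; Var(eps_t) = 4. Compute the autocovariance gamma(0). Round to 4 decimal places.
\gamma(0) = 5.3091

Multiply the model equation by X_{t-k} and take expectations. With theta_0 = psi_0 = 1 and psi_j the MA(infinity) weights, this gives
  gamma(k) - sum_i phi_i gamma(k-i) = c_k,
  c_k = sigma^2 * sum_{j=k..q} theta_j psi_{j-k}   (c_k = 0 for k > q),
using gamma(-m) = gamma(m).
Pure AR (q = 0): c_0 = sigma^2 = 4, c_k = 0 for k >= 1.
Equations for k = 0, 1, 2 (AR order 2, c_2 = 0):
  (E0) gamma(0) = phi_1 gamma(1) + phi_2 gamma(2) + c_0
  (E1) gamma(1) = phi_1 gamma(0) + phi_2 gamma(1) + c_1
  (E2) gamma(2) = phi_1 gamma(1) + phi_2 gamma(0)
From (E1): gamma(1) = A gamma(0) + B with
  A = phi_1 / (1 - phi_2) = 0.451 / 1.399 = 0.322373,   B = c_1 / (1 - phi_2) = 0 / 1.399 = 0.
Insert (E2) into (E0): gamma(0) (1 - phi_2^2) = phi_1 (1 + phi_2) gamma(1) + c_0.
  phi_1 (1 + phi_2) = (0.451)(0.601) = 0.271051,   1 - phi_2^2 = 0.840799.
Replace gamma(1) by A gamma(0) + B and collect gamma(0):
  gamma(0) [0.840799 - (0.271051)(0.322373)] = c_0 = 4
  gamma(0) * 0.753419 = 4
  gamma(0) = 4 / 0.753419 = 5.309128.
Therefore gamma(0) = 5.3091 (to 4 decimal places).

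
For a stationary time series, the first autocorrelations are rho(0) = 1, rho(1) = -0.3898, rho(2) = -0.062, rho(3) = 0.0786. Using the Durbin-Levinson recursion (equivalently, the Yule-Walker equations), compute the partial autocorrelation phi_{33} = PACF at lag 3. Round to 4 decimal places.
\phi_{33} = -0.0630

The PACF at lag k is phi_{kk}, the last component of the solution
to the Yule-Walker system G_k phi = r_k where
  (G_k)_{ij} = rho(|i - j|), (r_k)_i = rho(i), i,j = 1..k.
Equivalently, Durbin-Levinson gives phi_{kk} iteratively:
  phi_{11} = rho(1)
  phi_{kk} = [rho(k) - sum_{j=1..k-1} phi_{k-1,j} rho(k-j)]
            / [1 - sum_{j=1..k-1} phi_{k-1,j} rho(j)],
  phi_{k,j} = phi_{k-1,j} - phi_{kk} phi_{k-1,k-j},  j = 1..k-1.
Step k = 1:
  phi_11 = rho(1) = -0.3898.
Step k = 2:
  phi_22 = [rho(2) - phi_11 rho(1)] / [1 - phi_11 rho(1)] = [-0.062 - (-0.3898)(-0.3898)] / [1 - (-0.3898)(-0.3898)]
         = -0.21394404 / 0.84805596 = -0.252276.
  Update: phi_21 = phi_11 - phi_22 phi_11 = -0.3898 - (-0.252276)(-0.3898) = -0.488137.
Step k = 3:
  phi_33 = [rho(3) - phi_21 rho(2) - phi_22 rho(1)] / [1 - phi_21 rho(1) - phi_22 rho(2)]
    numerator   = 0.0786 - (-0.488137)(-0.062) - (-0.252276)(-0.3898) = -0.05000163
    denominator = 1 - (-0.488137)(-0.3898) - (-0.252276)(-0.062) = 0.79408304
  phi_33 = -0.05000163 / 0.79408304 = -0.063.
Therefore phi_{33} = -0.0630.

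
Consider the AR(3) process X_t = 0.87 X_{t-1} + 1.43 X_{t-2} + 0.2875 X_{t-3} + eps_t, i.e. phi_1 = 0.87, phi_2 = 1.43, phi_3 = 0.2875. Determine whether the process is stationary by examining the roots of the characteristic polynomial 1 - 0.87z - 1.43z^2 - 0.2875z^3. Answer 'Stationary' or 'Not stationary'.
\text{Not stationary}

The AR(p) characteristic polynomial is P(z) = 1 - 0.87z - 1.43z^2 - 0.2875z^3.
Stationarity requires all roots to lie outside the unit circle, i.e. |z| > 1 for every root.
Degree 3: look for a simple real root z0 first, then factor out (1 - z/z0) and solve the remaining quadratic.
Testing z0 = -4: P(-4) = 1 + (-0.87)(-4) + (-1.43)(-4)^2 + (-0.2875)(-4)^3
  = 1 + (3.48) + (-22.88) + (18.4) = 0.  So z_0 = -4 is a root, |z_0| = 4.
Divide out the factor (1 + 0.25 z) = (1 - z/z0) (since 1/z0 = -0.25):
  P(z) = (1 + 0.25 z)(1 + (-1.12) z + (-1.15) z^2)
  [check: z-coef -1.12 - (-0.25) = -0.87; z^2-coef -1.15 - (-0.25)(-1.12) = -1.43; z^3-coef -(-0.25)(-1.15) = -0.2875.]
Remaining roots from the quadratic factor 1 + (-1.12) z + (-1.15) z^2:
  Set 1 + (-1.12) z + (-1.15) z^2 = 0, i.e. a z^2 + b z + c = 0 with a = -1.15, b = -1.12, c = 1.
  Discriminant D = b^2 - 4ac = (-1.12)^2 - 4*(-1.15)*1 = 1.2544 - (-4.6) = 5.8544.
  D >= 0, so the roots are real: z = (-b +/- sqrt(D)) / (2a) = (1.12 +/- 2.419587) / (-2.3).
    z_1 = (1.12 + 2.419587) / (-2.3) = -1.539,   |z_1| = 1.539.
    z_2 = (1.12 - 2.419587) / (-2.3) = 0.565,   |z_2| = 0.565.
Moduli of all roots: 4.0000, 1.5390, 0.5650.
All moduli strictly greater than 1? No.
Verdict: Not stationary.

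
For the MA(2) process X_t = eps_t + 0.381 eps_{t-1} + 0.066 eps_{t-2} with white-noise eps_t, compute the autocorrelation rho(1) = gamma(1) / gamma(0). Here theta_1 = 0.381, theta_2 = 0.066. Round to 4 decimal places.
\rho(1) = 0.3533

For an MA(q) process with theta_0 = 1, the autocovariance is
  gamma(k) = sigma^2 * sum_{i=0..q-k} theta_i * theta_{i+k},
and rho(k) = gamma(k) / gamma(0). Sigma^2 cancels.
  numerator   = (1)*(0.381) + (0.381)*(0.066) = 0.406146.
  denominator = (1)^2 + (0.381)^2 + (0.066)^2 = 1.149517.
  rho(1) = 0.406146 / 1.149517 = 0.3533.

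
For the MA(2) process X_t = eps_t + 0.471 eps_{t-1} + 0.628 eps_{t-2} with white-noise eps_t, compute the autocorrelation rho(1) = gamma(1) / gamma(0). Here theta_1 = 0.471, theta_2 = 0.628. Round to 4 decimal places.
\rho(1) = 0.4744

For an MA(q) process with theta_0 = 1, the autocovariance is
  gamma(k) = sigma^2 * sum_{i=0..q-k} theta_i * theta_{i+k},
and rho(k) = gamma(k) / gamma(0). Sigma^2 cancels.
  numerator   = (1)*(0.471) + (0.471)*(0.628) = 0.766788.
  denominator = (1)^2 + (0.471)^2 + (0.628)^2 = 1.616225.
  rho(1) = 0.766788 / 1.616225 = 0.4744.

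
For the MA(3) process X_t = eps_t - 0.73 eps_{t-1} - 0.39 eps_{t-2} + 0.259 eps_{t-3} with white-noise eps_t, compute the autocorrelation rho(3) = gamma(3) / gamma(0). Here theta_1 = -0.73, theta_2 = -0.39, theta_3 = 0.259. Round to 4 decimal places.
\rho(3) = 0.1478

For an MA(q) process with theta_0 = 1, the autocovariance is
  gamma(k) = sigma^2 * sum_{i=0..q-k} theta_i * theta_{i+k},
and rho(k) = gamma(k) / gamma(0). Sigma^2 cancels.
  numerator   = (1)*(0.259) = 0.259.
  denominator = (1)^2 + (-0.73)^2 + (-0.39)^2 + (0.259)^2 = 1.752081.
  rho(3) = 0.259 / 1.752081 = 0.1478.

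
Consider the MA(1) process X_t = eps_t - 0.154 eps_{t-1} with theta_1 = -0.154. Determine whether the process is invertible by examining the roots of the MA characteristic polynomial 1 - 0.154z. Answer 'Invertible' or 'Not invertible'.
\text{Invertible}

The MA(q) characteristic polynomial is P(z) = 1 - 0.154z.
Invertibility requires all roots to lie outside the unit circle, i.e. |z| > 1 for every root.
This is linear in z: 1 + (-0.154) z = 0  =>  z = -1/(-0.154) = 6.493506,  |z| = 6.493506.
Moduli of all roots: 6.4935.
All moduli strictly greater than 1? Yes.
Verdict: Invertible.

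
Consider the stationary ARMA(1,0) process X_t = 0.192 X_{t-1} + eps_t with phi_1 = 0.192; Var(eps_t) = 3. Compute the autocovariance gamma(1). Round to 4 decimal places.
\gamma(1) = 0.5980

Multiply the model equation by X_{t-k} and take expectations. With theta_0 = psi_0 = 1 and psi_j the MA(infinity) weights, this gives
  gamma(k) - sum_i phi_i gamma(k-i) = c_k,
  c_k = sigma^2 * sum_{j=k..q} theta_j psi_{j-k}   (c_k = 0 for k > q),
using gamma(-m) = gamma(m).
Pure AR (q = 0): c_0 = sigma^2 = 3, c_k = 0 for k >= 1.
Equations for k = 0 and k = 1 (AR order 1):
  gamma(0) = phi_1 gamma(1) + c_0
  gamma(1) = phi_1 gamma(0) + c_1
Substituting the second into the first: gamma(0) (1 - phi_1^2) = c_0 + phi_1 c_1, so
  gamma(0) = c_0 / (1 - phi_1^2) = 3 / (1 - (0.192)^2) = 3 / 0.963136 = 3.114825.
  gamma(1) = phi_1 gamma(0) = (0.192)(3.114825) = 0.598046.
Therefore gamma(1) = 0.5980 (to 4 decimal places).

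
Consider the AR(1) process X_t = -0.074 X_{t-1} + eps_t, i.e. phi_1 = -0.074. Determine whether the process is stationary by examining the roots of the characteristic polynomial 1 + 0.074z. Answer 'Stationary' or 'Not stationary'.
\text{Stationary}

The AR(p) characteristic polynomial is P(z) = 1 + 0.074z.
Stationarity requires all roots to lie outside the unit circle, i.e. |z| > 1 for every root.
This is linear in z: 1 + (0.074) z = 0  =>  z = -1/(0.074) = -13.513514,  |z| = 13.513514.
Moduli of all roots: 13.5135.
All moduli strictly greater than 1? Yes.
Verdict: Stationary.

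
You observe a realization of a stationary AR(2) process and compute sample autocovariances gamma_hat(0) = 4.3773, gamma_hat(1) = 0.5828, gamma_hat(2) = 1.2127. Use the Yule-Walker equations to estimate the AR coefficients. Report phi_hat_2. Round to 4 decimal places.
\hat\phi_{2} = 0.2640

The Yule-Walker equations for an AR(p) process read, in matrix form,
  Gamma_p phi = r_p,   with   (Gamma_p)_{ij} = gamma(|i - j|),
                       (r_p)_i = gamma(i),   i,j = 1..p.
Substitute the sample gammas (Toeplitz matrix and right-hand side of size 2):
  Gamma_p = [[4.3773, 0.5828], [0.5828, 4.3773]]
  r_p     = [0.5828, 1.2127]
Written out:
  4.3773 phi_1 + 0.5828 phi_2 = 0.5828
  0.5828 phi_1 + 4.3773 phi_2 = 1.2127
Solve by Cramer's rule:
  det = gamma(0)^2 - gamma(1)^2 = (4.3773)^2 - (0.5828)^2 = 19.16075529 - 0.33965584 = 18.82109945
  phi_hat_1 = [gamma(1) gamma(0) - gamma(1) gamma(2)] / det = [(0.5828)(4.3773) - (0.5828)(1.2127)] / 18.82109945 = 1.84432888 / 18.82109945 = 0.098
  phi_hat_2 = [gamma(0) gamma(2) - gamma(1)^2] / det = [(4.3773)(1.2127) - (0.5828)^2] / 18.82109945 = 4.96869587 / 18.82109945 = 0.264
So phi_hat = [0.0980, 0.2640].
Therefore phi_hat_2 = 0.2640.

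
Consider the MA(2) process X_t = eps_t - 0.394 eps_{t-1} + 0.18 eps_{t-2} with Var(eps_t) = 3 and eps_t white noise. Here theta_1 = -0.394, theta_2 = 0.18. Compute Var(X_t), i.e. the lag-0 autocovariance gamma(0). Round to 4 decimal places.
\gamma(0) = 3.5629

For an MA(q) process X_t = eps_t + sum_i theta_i eps_{t-i} with
Var(eps_t) = sigma^2, the variance is
  gamma(0) = sigma^2 * (1 + sum_i theta_i^2).
  sum_i theta_i^2 = (-0.394)^2 + (0.18)^2 = 0.155236 + 0.0324 = 0.187636.
  gamma(0) = 3 * (1 + 0.187636) = 3 * 1.187636 = 3.562908, which rounds to 3.5629.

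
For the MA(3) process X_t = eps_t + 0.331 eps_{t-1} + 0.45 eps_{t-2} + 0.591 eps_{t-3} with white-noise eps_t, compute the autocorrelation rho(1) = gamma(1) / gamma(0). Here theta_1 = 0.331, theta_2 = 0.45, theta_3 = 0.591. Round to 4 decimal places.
\rho(1) = 0.4490

For an MA(q) process with theta_0 = 1, the autocovariance is
  gamma(k) = sigma^2 * sum_{i=0..q-k} theta_i * theta_{i+k},
and rho(k) = gamma(k) / gamma(0). Sigma^2 cancels.
  numerator   = (1)*(0.331) + (0.331)*(0.45) + (0.45)*(0.591) = 0.7459.
  denominator = (1)^2 + (0.331)^2 + (0.45)^2 + (0.591)^2 = 1.661342.
  rho(1) = 0.7459 / 1.661342 = 0.4490.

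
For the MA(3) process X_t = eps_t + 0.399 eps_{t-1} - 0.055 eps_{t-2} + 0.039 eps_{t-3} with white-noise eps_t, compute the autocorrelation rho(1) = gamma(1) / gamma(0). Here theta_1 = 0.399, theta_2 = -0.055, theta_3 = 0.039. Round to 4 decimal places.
\rho(1) = 0.3222

For an MA(q) process with theta_0 = 1, the autocovariance is
  gamma(k) = sigma^2 * sum_{i=0..q-k} theta_i * theta_{i+k},
and rho(k) = gamma(k) / gamma(0). Sigma^2 cancels.
  numerator   = (1)*(0.399) + (0.399)*(-0.055) + (-0.055)*(0.039) = 0.37491.
  denominator = (1)^2 + (0.399)^2 + (-0.055)^2 + (0.039)^2 = 1.163747.
  rho(1) = 0.37491 / 1.163747 = 0.3222.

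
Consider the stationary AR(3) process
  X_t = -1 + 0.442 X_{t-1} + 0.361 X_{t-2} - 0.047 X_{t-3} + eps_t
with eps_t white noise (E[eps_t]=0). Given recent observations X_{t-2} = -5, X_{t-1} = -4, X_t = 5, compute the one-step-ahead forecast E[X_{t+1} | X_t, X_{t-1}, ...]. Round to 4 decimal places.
E[X_{t+1} \mid \mathcal F_t] = 0.0010

For an AR(p) model X_t = c + sum_i phi_i X_{t-i} + eps_t, the
one-step-ahead conditional mean is
  E[X_{t+1} | X_t, ...] = c + sum_i phi_i X_{t+1-i}.
Substitute known values:
  E[X_{t+1} | ...] = -1 + (0.442) * (5) + (0.361) * (-4) + (-0.047) * (-5)
                   = 0.0010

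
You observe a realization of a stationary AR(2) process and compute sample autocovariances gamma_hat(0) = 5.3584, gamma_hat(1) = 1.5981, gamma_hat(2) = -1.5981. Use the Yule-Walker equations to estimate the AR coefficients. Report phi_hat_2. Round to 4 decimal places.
\hat\phi_{2} = -0.4250

The Yule-Walker equations for an AR(p) process read, in matrix form,
  Gamma_p phi = r_p,   with   (Gamma_p)_{ij} = gamma(|i - j|),
                       (r_p)_i = gamma(i),   i,j = 1..p.
Substitute the sample gammas (Toeplitz matrix and right-hand side of size 2):
  Gamma_p = [[5.3584, 1.5981], [1.5981, 5.3584]]
  r_p     = [1.5981, -1.5981]
Written out:
  5.3584 phi_1 + 1.5981 phi_2 = 1.5981
  1.5981 phi_1 + 5.3584 phi_2 = -1.5981
Solve by Cramer's rule:
  det = gamma(0)^2 - gamma(1)^2 = (5.3584)^2 - (1.5981)^2 = 28.71245056 - 2.55392361 = 26.15852695
  phi_hat_1 = [gamma(1) gamma(0) - gamma(1) gamma(2)] / det = [(1.5981)(5.3584) - (1.5981)(-1.5981)] / 26.15852695 = 11.11718265 / 26.15852695 = 0.425
  phi_hat_2 = [gamma(0) gamma(2) - gamma(1)^2] / det = [(5.3584)(-1.5981) - (1.5981)^2] / 26.15852695 = -11.11718265 / 26.15852695 = -0.425
So phi_hat = [0.4250, -0.4250].
Therefore phi_hat_2 = -0.4250.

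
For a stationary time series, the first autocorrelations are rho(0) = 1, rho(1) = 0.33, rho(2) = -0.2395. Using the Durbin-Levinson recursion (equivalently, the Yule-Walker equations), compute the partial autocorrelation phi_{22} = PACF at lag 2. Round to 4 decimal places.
\phi_{22} = -0.3910

The PACF at lag k is phi_{kk}, the last component of the solution
to the Yule-Walker system G_k phi = r_k where
  (G_k)_{ij} = rho(|i - j|), (r_k)_i = rho(i), i,j = 1..k.
Equivalently, Durbin-Levinson gives phi_{kk} iteratively:
  phi_{11} = rho(1)
  phi_{kk} = [rho(k) - sum_{j=1..k-1} phi_{k-1,j} rho(k-j)]
            / [1 - sum_{j=1..k-1} phi_{k-1,j} rho(j)],
  phi_{k,j} = phi_{k-1,j} - phi_{kk} phi_{k-1,k-j},  j = 1..k-1.
Step k = 1:
  phi_11 = rho(1) = 0.33.
Step k = 2:
  phi_22 = [rho(2) - phi_11 rho(1)] / [1 - phi_11 rho(1)] = [-0.2395 - (0.33)(0.33)] / [1 - (0.33)(0.33)]
         = -0.3484 / 0.8911 = -0.391.
Therefore phi_{22} = -0.3910.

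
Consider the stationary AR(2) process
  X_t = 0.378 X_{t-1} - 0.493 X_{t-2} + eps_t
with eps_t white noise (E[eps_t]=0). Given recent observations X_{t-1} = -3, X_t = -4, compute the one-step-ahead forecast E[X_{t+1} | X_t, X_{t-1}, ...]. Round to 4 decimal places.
E[X_{t+1} \mid \mathcal F_t] = -0.0330

For an AR(p) model X_t = c + sum_i phi_i X_{t-i} + eps_t, the
one-step-ahead conditional mean is
  E[X_{t+1} | X_t, ...] = c + sum_i phi_i X_{t+1-i}.
Substitute known values:
  E[X_{t+1} | ...] = (0.378) * (-4) + (-0.493) * (-3)
                   = -0.0330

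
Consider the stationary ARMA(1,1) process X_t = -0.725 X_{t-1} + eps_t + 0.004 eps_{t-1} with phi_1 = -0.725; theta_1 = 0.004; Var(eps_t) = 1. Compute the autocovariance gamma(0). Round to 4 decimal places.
\gamma(0) = 2.0958

Multiply the model equation by X_{t-k} and take expectations. With theta_0 = psi_0 = 1 and psi_j the MA(infinity) weights, this gives
  gamma(k) - sum_i phi_i gamma(k-i) = c_k,
  c_k = sigma^2 * sum_{j=k..q} theta_j psi_{j-k}   (c_k = 0 for k > q),
using gamma(-m) = gamma(m).
psi-weights needed (psi_j = theta_j + sum_i phi_i psi_{j-i}):
  psi_1 = theta_1 + phi_1 = 0.004 + (-0.725) = -0.721
Right-hand sides:
  c_0 = sigma^2 (1 + theta_1 psi_1) = 1 * (1 + (0.004)(-0.721)) = 1 * 0.997116 = 0.997116
  c_1 = sigma^2 theta_1 = 1 * (0.004) = 0.004
  c_2 = 0
Equations for k = 0 and k = 1 (AR order 1):
  gamma(0) = phi_1 gamma(1) + c_0
  gamma(1) = phi_1 gamma(0) + c_1
Substituting the second into the first: gamma(0) (1 - phi_1^2) = c_0 + phi_1 c_1, so
  gamma(0) = (c_0 + phi_1 c_1) / (1 - phi_1^2) = (0.997116 + (-0.725)(0.004)) / (1 - (-0.725)^2) = 0.994216 / 0.474375 = 2.095844.
Therefore gamma(0) = 2.0958 (to 4 decimal places).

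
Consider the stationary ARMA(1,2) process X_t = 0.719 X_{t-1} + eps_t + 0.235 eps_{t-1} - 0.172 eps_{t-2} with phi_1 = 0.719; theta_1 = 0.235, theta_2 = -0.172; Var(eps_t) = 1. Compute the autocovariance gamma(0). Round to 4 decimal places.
\gamma(0) = 2.4569

Multiply the model equation by X_{t-k} and take expectations. With theta_0 = psi_0 = 1 and psi_j the MA(infinity) weights, this gives
  gamma(k) - sum_i phi_i gamma(k-i) = c_k,
  c_k = sigma^2 * sum_{j=k..q} theta_j psi_{j-k}   (c_k = 0 for k > q),
using gamma(-m) = gamma(m).
psi-weights needed (psi_j = theta_j + sum_i phi_i psi_{j-i}):
  psi_1 = theta_1 + phi_1 = 0.235 + (0.719) = 0.954
  psi_2 = theta_2 + phi_1 psi_1 = -0.172 + (0.719)(0.954) = 0.513926
Right-hand sides:
  c_0 = sigma^2 (1 + theta_1 psi_1 + theta_2 psi_2) = 1 * (1 + (0.235)(0.954) + (-0.172)(0.513926)) = 1 * 1.135795 = 1.135795
  c_1 = sigma^2 (theta_1 + theta_2 psi_1) = 1 * (0.235 + (-0.172)(0.954)) = 0.070912
  c_2 = sigma^2 theta_2 = 1 * (-0.172) = -0.172
Equations for k = 0 and k = 1 (AR order 1):
  gamma(0) = phi_1 gamma(1) + c_0
  gamma(1) = phi_1 gamma(0) + c_1
Substituting the second into the first: gamma(0) (1 - phi_1^2) = c_0 + phi_1 c_1, so
  gamma(0) = (c_0 + phi_1 c_1) / (1 - phi_1^2) = (1.135795 + (0.719)(0.070912)) / (1 - (0.719)^2) = 1.18678 / 0.483039 = 2.456904.
Therefore gamma(0) = 2.4569 (to 4 decimal places).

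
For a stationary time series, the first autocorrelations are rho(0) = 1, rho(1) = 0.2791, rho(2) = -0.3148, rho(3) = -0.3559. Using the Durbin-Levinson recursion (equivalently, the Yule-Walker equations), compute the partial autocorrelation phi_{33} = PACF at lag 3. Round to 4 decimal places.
\phi_{33} = -0.1481

The PACF at lag k is phi_{kk}, the last component of the solution
to the Yule-Walker system G_k phi = r_k where
  (G_k)_{ij} = rho(|i - j|), (r_k)_i = rho(i), i,j = 1..k.
Equivalently, Durbin-Levinson gives phi_{kk} iteratively:
  phi_{11} = rho(1)
  phi_{kk} = [rho(k) - sum_{j=1..k-1} phi_{k-1,j} rho(k-j)]
            / [1 - sum_{j=1..k-1} phi_{k-1,j} rho(j)],
  phi_{k,j} = phi_{k-1,j} - phi_{kk} phi_{k-1,k-j},  j = 1..k-1.
Step k = 1:
  phi_11 = rho(1) = 0.2791.
Step k = 2:
  phi_22 = [rho(2) - phi_11 rho(1)] / [1 - phi_11 rho(1)] = [-0.3148 - (0.2791)(0.2791)] / [1 - (0.2791)(0.2791)]
         = -0.39269681 / 0.92210319 = -0.425871.
  Update: phi_21 = phi_11 - phi_22 phi_11 = 0.2791 - (-0.425871)(0.2791) = 0.397961.
Step k = 3:
  phi_33 = [rho(3) - phi_21 rho(2) - phi_22 rho(1)] / [1 - phi_21 rho(1) - phi_22 rho(2)]
    numerator   = -0.3559 - (0.397961)(-0.3148) - (-0.425871)(0.2791) = -0.11176149
    denominator = 1 - (0.397961)(0.2791) - (-0.425871)(-0.3148) = 0.75486509
  phi_33 = -0.11176149 / 0.75486509 = -0.1481.
Therefore phi_{33} = -0.1481.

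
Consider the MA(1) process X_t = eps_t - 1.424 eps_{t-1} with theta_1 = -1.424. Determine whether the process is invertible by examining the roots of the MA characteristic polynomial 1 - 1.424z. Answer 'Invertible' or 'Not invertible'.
\text{Not invertible}

The MA(q) characteristic polynomial is P(z) = 1 - 1.424z.
Invertibility requires all roots to lie outside the unit circle, i.e. |z| > 1 for every root.
This is linear in z: 1 + (-1.424) z = 0  =>  z = -1/(-1.424) = 0.702247,  |z| = 0.702247.
Moduli of all roots: 0.7022.
All moduli strictly greater than 1? No.
Verdict: Not invertible.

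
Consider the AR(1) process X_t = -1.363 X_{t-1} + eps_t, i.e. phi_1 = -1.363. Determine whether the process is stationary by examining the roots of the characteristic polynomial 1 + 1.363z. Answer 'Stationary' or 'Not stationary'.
\text{Not stationary}

The AR(p) characteristic polynomial is P(z) = 1 + 1.363z.
Stationarity requires all roots to lie outside the unit circle, i.e. |z| > 1 for every root.
This is linear in z: 1 + (1.363) z = 0  =>  z = -1/(1.363) = -0.733676,  |z| = 0.733676.
Moduli of all roots: 0.7337.
All moduli strictly greater than 1? No.
Verdict: Not stationary.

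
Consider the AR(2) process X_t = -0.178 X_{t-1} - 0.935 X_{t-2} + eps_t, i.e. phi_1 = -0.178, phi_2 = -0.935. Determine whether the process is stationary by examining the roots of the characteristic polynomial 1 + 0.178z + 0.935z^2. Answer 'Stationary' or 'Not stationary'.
\text{Stationary}

The AR(p) characteristic polynomial is P(z) = 1 + 0.178z + 0.935z^2.
Stationarity requires all roots to lie outside the unit circle, i.e. |z| > 1 for every root.
Set 1 + (0.178) z + (0.935) z^2 = 0, i.e. a z^2 + b z + c = 0 with a = 0.935, b = 0.178, c = 1.
Discriminant D = b^2 - 4ac = (0.178)^2 - 4*(0.935)*1 = 0.031684 - (3.74) = -3.708316.
D < 0, so the roots are the complex-conjugate pair z = (-b +/- i sqrt(-D)) / (2a) = -0.0952 +/- 1.0298i.
For a conjugate pair |z|^2 = z * conj(z) = (product of roots) = c/a = 1/(0.935) = 1.069519, so |z| = sqrt(1.069519) = 1.0342 for both roots.
Moduli of all roots: 1.0342, 1.0342.
All moduli strictly greater than 1? Yes.
Verdict: Stationary.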